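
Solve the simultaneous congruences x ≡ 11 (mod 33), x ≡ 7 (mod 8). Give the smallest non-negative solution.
x ≡ 143 (mod 264); the representative in [0, 264) is 143

The moduli 33, 8 are pairwise coprime, so by the CRT there is a unique solution mod 33·8 = 264.
Solve by successive substitution. Start with x ≡ 11 (mod 33).
  Combine with x ≡ 7 (mod 8): write x = 11 + 33·t and require 11 + 33·t ≡ 7 (mod 8), i.e. 33·t ≡ 7 − 11 ≡ 4 (mod 8). Since 33^(−1) ≡ 1 (mod 8) (33 ≡ 1 (mod 8)), t ≡ 1·4 ≡ 4 (mod 8). So x ≡ 11 + 33·4 = 143 (mod 264).
Unique solution in [0, 264): x = 143.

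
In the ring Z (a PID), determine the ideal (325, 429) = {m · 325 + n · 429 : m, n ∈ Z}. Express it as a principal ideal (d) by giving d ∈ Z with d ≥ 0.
In the PID Z, (a, b) is generated by gcd(a, b). Compute gcd(429, 325) with the extended Euclidean algorithm, tracking rows (r, s, t) with s·429 + t·325 = r:
  row A: (429, 1, 0)   [1·429 + 0·325 = 429]
  row B: (325, 0, 1)   [0·429 + 1·325 = 325]
  429 = 1·325 + 104   → row C = row A − 1·row B = (104, 1, −1)   [check: 1·429 − 1·325 = 104]
  325 = 3·104 + 13   → row D = row B − 3·row C = (13, −3, 4)   [check: −3·429 + 4·325 = 13]
  104 = 8·13 + 0   → remainder 0, stop. gcd = 13 (last nonzero row D).
So gcd(325, 429) = 13, with Bézout identity −3·429 + 4·325 = 13. Containment (⊇): the Bézout identity exhibits 13 as an element of (325, 429), giving (13) ⊆ (325, 429). Containment (⊆): since 13 | 325 and 13 | 429 (325 = 13·25, 429 = 13·33), every Z-linear combination of 325 and 429 is divisible by 13, so (325, 429) ⊆ (13). Therefore (325, 429) = (13), d = 13.

Final answer: (325, 429) = (13); d = 13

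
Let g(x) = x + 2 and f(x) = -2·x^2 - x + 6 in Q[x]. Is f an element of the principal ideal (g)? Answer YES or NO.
YES

In Q[x] the ideal (g) consists of all multiples of g, so f ∈ (g) iff g | f, i.e. iff the remainder of f on division by g is 0. Divide f by g (g is monic, so eliminate the leading term of the running remainder at each step):
  leading term -2·x^2: subtract (-2·x)·g(x) = -2·x^2 - 4·x, leaving 3·x + 6
  leading term 3·x: subtract (3)·g(x) = 3·x + 6, leaving 0
The remainder is 0, so f(x) = g(x) · h(x) with h(x) = 3 - 2·x. Hence g | f, i.e. f ∈ (g).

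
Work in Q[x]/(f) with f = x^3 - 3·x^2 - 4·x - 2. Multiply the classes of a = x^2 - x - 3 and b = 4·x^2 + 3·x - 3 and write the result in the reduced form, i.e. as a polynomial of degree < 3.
a · b ≡ 31·x^2 + 46·x + 31 (mod f(x))

First multiply in Q[x] without reducing: a · b = 4·x^4 - x^3 - 18·x^2 - 6·x + 9. Now divide by f(x) = x^3 - 3·x^2 - 4·x - 2, eliminating the leading term at each step:
  leading term 4·x^4: subtract (4·x)·f(x) = 4·x^4 - 12·x^3 - 16·x^2 - 8·x, leaving 11·x^3 - 2·x^2 + 2·x + 9
  leading term 11·x^3: subtract (11)·f(x) = 11·x^3 - 33·x^2 - 44·x - 22, leaving 31·x^2 + 46·x + 31
The degree is now < 3, so this is the remainder. Hence a · b ≡ 31·x^2 + 46·x + 31 in Q[x]/(f).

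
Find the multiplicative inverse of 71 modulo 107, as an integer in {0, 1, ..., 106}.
71^(−1) ≡ 104 (mod 107)

Apply the extended Euclidean algorithm to (107, 71), tracking rows (r, s, t) with s·107 + t·71 = r. Each division r_prev = q·r_cur + r_new produces the new row as (previous row) − q·(current row):
  row A: (107, 1, 0)   [1·107 + 0·71 = 107]
  row B: (71, 0, 1)   [0·107 + 1·71 = 71]
  107 = 1·71 + 36   → row C = row A − 1·row B = (36, 1, −1)   [check: 1·107 − 1·71 = 36]
  71 = 1·36 + 35   → row D = row B − 1·row C = (35, −1, 2)   [check: −1·107 + 2·71 = 35]
  36 = 1·35 + 1   → row E = row C − 1·row D = (1, 2, −3)   [check: 2·107 − 3·71 = 1]
  35 = 35·1 + 0   → remainder 0, stop. gcd = 1 (last nonzero row E).
The gcd is 1, so 71 is invertible mod 107. The last nonzero row gives 2·107 − 3·71 = 1, so t = −3. So 71^(−1) ≡ −3 ≡ 104 (mod 107). Verify: 71 · 104 = 7384 ≡ 1 (mod 107). ✓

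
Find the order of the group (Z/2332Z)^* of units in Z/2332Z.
|(Z/2332Z)^*| = 1040

(Z/2332Z)^* consists of the classes a with gcd(a, 2332) = 1, so its order is φ(2332). φ is multiplicative, with φ(p^e) = p^e − p^(e−1). Factorise 2332 = 2^2 · 11 · 53. Then
  φ(2332) = (2^2 − 2^1) · (11 − 1) · (53 − 1) = 2 · 10 · 52 = 1040.
Thus |(Z/2332Z)^*| = 1040.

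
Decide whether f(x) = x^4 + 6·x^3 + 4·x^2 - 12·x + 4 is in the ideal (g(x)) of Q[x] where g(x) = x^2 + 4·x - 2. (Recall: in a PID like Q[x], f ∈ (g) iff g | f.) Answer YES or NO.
YES

In Q[x] the ideal (g) consists of all multiples of g, so f ∈ (g) iff g | f, i.e. iff the remainder of f on division by g is 0. Divide f by g (g is monic, so eliminate the leading term of the running remainder at each step):
  leading term x^4: subtract (x^2)·g(x) = x^4 + 4·x^3 - 2·x^2, leaving 2·x^3 + 6·x^2 - 12·x + 4
  leading term 2·x^3: subtract (2·x)·g(x) = 2·x^3 + 8·x^2 - 4·x, leaving -2·x^2 - 8·x + 4
  leading term -2·x^2: subtract (-2)·g(x) = -2·x^2 - 8·x + 4, leaving 0
The remainder is 0, so f(x) = g(x) · h(x) with h(x) = x^2 + 2·x - 2. Hence g | f, i.e. f ∈ (g).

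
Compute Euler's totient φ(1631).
φ(1631) = 1392

φ is multiplicative, with φ(p^e) = p^e − p^(e−1). Factorise 1631 = 7 · 233. Then
  φ(1631) = (7 − 1) · (233 − 1) = 6 · 232 = 1392.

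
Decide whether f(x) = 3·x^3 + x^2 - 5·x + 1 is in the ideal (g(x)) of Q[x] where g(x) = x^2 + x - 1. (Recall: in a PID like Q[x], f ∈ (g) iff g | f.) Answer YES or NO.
In Q[x] the ideal (g) consists of all multiples of g, so f ∈ (g) iff g | f, i.e. iff the remainder of f on division by g is 0. Divide f by g (g is monic, so eliminate the leading term of the running remainder at each step):
  leading term 3·x^3: subtract (3·x)·g(x) = 3·x^3 + 3·x^2 - 3·x, leaving -2·x^2 - 2·x + 1
  leading term -2·x^2: subtract (-2)·g(x) = -2·x^2 - 2·x + 2, leaving -1
The remainder r(x) = -1 ≠ 0 (and deg r < deg g), so g ∤ f, i.e. f ∉ (g).

Final answer: NO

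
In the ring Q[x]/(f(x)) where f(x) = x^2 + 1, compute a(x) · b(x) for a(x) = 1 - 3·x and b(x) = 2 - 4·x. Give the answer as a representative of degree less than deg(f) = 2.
First multiply in Q[x] without reducing: a · b = 12·x^2 - 10·x + 2. Now divide by f(x) = x^2 + 1, eliminating the leading term at each step:
  leading term 12·x^2: subtract (12)·f(x) = 12·x^2 + 12, leaving -10·x - 10
The degree is now < 2, so this is the remainder. Hence a · b ≡ -10·x - 10 in Q[x]/(f).

Final answer: a · b ≡ -10·x - 10 (mod f(x))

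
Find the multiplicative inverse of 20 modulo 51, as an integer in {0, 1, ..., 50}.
20^(−1) ≡ 23 (mod 51)

Apply the extended Euclidean algorithm to (51, 20), tracking rows (r, s, t) with s·51 + t·20 = r. Each division r_prev = q·r_cur + r_new produces the new row as (previous row) − q·(current row):
  row A: (51, 1, 0)   [1·51 + 0·20 = 51]
  row B: (20, 0, 1)   [0·51 + 1·20 = 20]
  51 = 2·20 + 11   → row C = row A − 2·row B = (11, 1, −2)   [check: 1·51 − 2·20 = 11]
  20 = 1·11 + 9   → row D = row B − 1·row C = (9, −1, 3)   [check: −1·51 + 3·20 = 9]
  11 = 1·9 + 2   → row E = row C − 1·row D = (2, 2, −5)   [check: 2·51 − 5·20 = 2]
  9 = 4·2 + 1   → row F = row D − 4·row E = (1, −9, 23)   [check: −9·51 + 23·20 = 1]
  2 = 2·1 + 0   → remainder 0, stop. gcd = 1 (last nonzero row F).
The gcd is 1, so 20 is invertible mod 51. The last nonzero row gives −9·51 + 23·20 = 1, so t = 23. So 20^(−1) ≡ 23 (mod 51). Verify: 20 · 23 = 460 ≡ 1 (mod 51). ✓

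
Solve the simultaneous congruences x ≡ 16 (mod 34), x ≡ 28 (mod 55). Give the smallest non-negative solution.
The moduli 34, 55 are pairwise coprime, so by the CRT there is a unique solution mod 34·55 = 1870.
Solve by successive substitution. Start with x ≡ 16 (mod 34).
  Combine with x ≡ 28 (mod 55): write x = 16 + 34·t and require 16 + 34·t ≡ 28 (mod 55), i.e. 34·t ≡ 28 − 16 ≡ 12 (mod 55). Since 34^(−1) ≡ 34 (mod 55), t ≡ 34·12 ≡ 23 (mod 55). So x ≡ 16 + 34·23 = 798 (mod 1870).
Unique solution in [0, 1870): x = 798.

Final answer: x ≡ 798 (mod 1870); the representative in [0, 1870) is 798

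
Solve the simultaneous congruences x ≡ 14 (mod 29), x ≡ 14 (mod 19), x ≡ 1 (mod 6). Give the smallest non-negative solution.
The moduli 29, 19, 6 are pairwise coprime, so by the CRT there is a unique solution mod 29·19·6 = 3306.
Solve by successive substitution. Start with x ≡ 14 (mod 29).
  Combine with x ≡ 14 (mod 19): write x = 14 + 29·t and require 14 + 29·t ≡ 14 (mod 19), i.e. 29·t ≡ 14 − 14 ≡ 0 (mod 19). Since 29^(−1) ≡ 2 (mod 19) (29 ≡ 10 (mod 19)), t ≡ 2·0 ≡ 0 (mod 19). So x ≡ 14 + 29·0 = 14 (mod 551).
  Combine with x ≡ 1 (mod 6): write x = 14 + 551·t and require 14 + 551·t ≡ 1 (mod 6), i.e. 551·t ≡ 1 − 14 ≡ 5 (mod 6). Since 551^(−1) ≡ 5 (mod 6) (551 ≡ 5 (mod 6)), t ≡ 5·5 ≡ 1 (mod 6). So x ≡ 14 + 551·1 = 565 (mod 3306).
Unique solution in [0, 3306): x = 565.

Final answer: x ≡ 565 (mod 3306); the representative in [0, 3306) is 565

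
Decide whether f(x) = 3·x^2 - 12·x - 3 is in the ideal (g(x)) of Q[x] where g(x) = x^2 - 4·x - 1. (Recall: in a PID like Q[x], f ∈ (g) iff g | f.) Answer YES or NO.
YES

In Q[x] the ideal (g) consists of all multiples of g, so f ∈ (g) iff g | f, i.e. iff the remainder of f on division by g is 0. Divide f by g (g is monic, so eliminate the leading term of the running remainder at each step):
  leading term 3·x^2: subtract (3)·g(x) = 3·x^2 - 12·x - 3, leaving 0
The remainder is 0, so f(x) = g(x) · h(x) with h(x) = 3. Hence g | f, i.e. f ∈ (g).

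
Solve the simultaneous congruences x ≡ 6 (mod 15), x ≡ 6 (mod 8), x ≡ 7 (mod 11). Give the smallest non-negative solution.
The moduli 15, 8, 11 are pairwise coprime, so by the CRT there is a unique solution mod 15·8·11 = 1320.
Solve by successive substitution. Start with x ≡ 6 (mod 15).
  Combine with x ≡ 6 (mod 8): write x = 6 + 15·t and require 6 + 15·t ≡ 6 (mod 8), i.e. 15·t ≡ 6 − 6 ≡ 0 (mod 8). Since 15^(−1) ≡ 7 (mod 8) (15 ≡ 7 (mod 8)), t ≡ 7·0 ≡ 0 (mod 8). So x ≡ 6 + 15·0 = 6 (mod 120).
  Combine with x ≡ 7 (mod 11): write x = 6 + 120·t and require 6 + 120·t ≡ 7 (mod 11), i.e. 120·t ≡ 7 − 6 ≡ 1 (mod 11). Since 120^(−1) ≡ 10 (mod 11) (120 ≡ 10 (mod 11)), t ≡ 10·1 ≡ 10 (mod 11). So x ≡ 6 + 120·10 = 1206 (mod 1320).
Unique solution in [0, 1320): x = 1206.

Final answer: x ≡ 1206 (mod 1320); the representative in [0, 1320) is 1206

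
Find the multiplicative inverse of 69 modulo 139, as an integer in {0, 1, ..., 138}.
69^(−1) ≡ 137 (mod 139)

Apply the extended Euclidean algorithm to (139, 69), tracking rows (r, s, t) with s·139 + t·69 = r. Each division r_prev = q·r_cur + r_new produces the new row as (previous row) − q·(current row):
  row A: (139, 1, 0)   [1·139 + 0·69 = 139]
  row B: (69, 0, 1)   [0·139 + 1·69 = 69]
  139 = 2·69 + 1   → row C = row A − 2·row B = (1, 1, −2)   [check: 1·139 − 2·69 = 1]
  69 = 69·1 + 0   → remainder 0, stop. gcd = 1 (last nonzero row C).
The gcd is 1, so 69 is invertible mod 139. The last nonzero row gives 1·139 − 2·69 = 1, so t = −2. So 69^(−1) ≡ −2 ≡ 137 (mod 139). Verify: 69 · 137 = 9453 ≡ 1 (mod 139). ✓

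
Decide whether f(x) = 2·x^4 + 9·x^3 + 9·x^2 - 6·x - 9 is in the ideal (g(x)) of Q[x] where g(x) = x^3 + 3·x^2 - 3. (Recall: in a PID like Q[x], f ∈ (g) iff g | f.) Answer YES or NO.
YES

In Q[x] the ideal (g) consists of all multiples of g, so f ∈ (g) iff g | f, i.e. iff the remainder of f on division by g is 0. Divide f by g (g is monic, so eliminate the leading term of the running remainder at each step):
  leading term 2·x^4: subtract (2·x)·g(x) = 2·x^4 + 6·x^3 - 6·x, leaving 3·x^3 + 9·x^2 - 9
  leading term 3·x^3: subtract (3)·g(x) = 3·x^3 + 9·x^2 - 9, leaving 0
The remainder is 0, so f(x) = g(x) · h(x) with h(x) = 2·x + 3. Hence g | f, i.e. f ∈ (g).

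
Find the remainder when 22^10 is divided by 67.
64

Use repeated squaring. Binary(10) = 1010. Walk through the bits of the exponent 10 left-to-right: at each bit after the leading one, square the running value, then multiply by 22 if the bit is 1 (always reducing mod 67):
  bit 1 = 1 (leading): start with 22.
  bit 2 = 0: square 22^2 = 484 ≡ 15 (mod 67).
  bit 3 = 1: square 15^2 = 225 ≡ 24; bit is 1, so multiply 24·22 = 528 ≡ 59 (mod 67).
  bit 4 = 0: square 59^2 = 3481 ≡ 64 (mod 67).
Final value: 22^10 ≡ 64 (mod 67).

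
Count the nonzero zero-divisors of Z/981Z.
Z/981Z has 332 nonzero zero-divisors

In Z/981Z each nonzero element is either a unit (gcd with 981 is 1) or a zero-divisor (gcd > 1). The number of units is φ(981): factorise 981 = 3^2 · 109, so φ(981) = (3^2 − 3^1) · (109 − 1) = 6 · 108 = 648. The nonzero elements number 981 − 1 = 980. Hence the nonzero zero-divisors number 980 − 648 = 332.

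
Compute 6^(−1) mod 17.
Apply the extended Euclidean algorithm to (17, 6), tracking rows (r, s, t) with s·17 + t·6 = r. Each division r_prev = q·r_cur + r_new produces the new row as (previous row) − q·(current row):
  row A: (17, 1, 0)   [1·17 + 0·6 = 17]
  row B: (6, 0, 1)   [0·17 + 1·6 = 6]
  17 = 2·6 + 5   → row C = row A − 2·row B = (5, 1, −2)   [check: 1·17 − 2·6 = 5]
  6 = 1·5 + 1   → row D = row B − 1·row C = (1, −1, 3)   [check: −1·17 + 3·6 = 1]
  5 = 5·1 + 0   → remainder 0, stop. gcd = 1 (last nonzero row D).
The gcd is 1, so 6 is invertible mod 17. The last nonzero row gives −1·17 + 3·6 = 1, so t = 3. So 6^(−1) ≡ 3 (mod 17). Verify: 6 · 3 = 18 ≡ 1 (mod 17). ✓

Final answer: 6^(−1) ≡ 3 (mod 17)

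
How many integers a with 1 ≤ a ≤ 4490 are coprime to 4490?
The number of a ∈ {1, ..., 4490} with gcd(a, 4490) = 1 is by definition Euler's totient φ(4490). φ is multiplicative, with φ(p^e) = p^e − p^(e−1). Factorise 4490 = 2 · 5 · 449. Then
  φ(4490) = (2 − 1) · (5 − 1) · (449 − 1) = 1 · 4 · 448 = 1792.
So there are 1792 such integers.

Final answer: 1792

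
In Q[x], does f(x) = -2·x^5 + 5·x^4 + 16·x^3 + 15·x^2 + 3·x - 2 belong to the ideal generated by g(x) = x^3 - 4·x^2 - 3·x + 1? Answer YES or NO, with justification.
In Q[x] the ideal (g) consists of all multiples of g, so f ∈ (g) iff g | f, i.e. iff the remainder of f on division by g is 0. Divide f by g (g is monic, so eliminate the leading term of the running remainder at each step):
  leading term -2·x^5: subtract (-2·x^2)·g(x) = -2·x^5 + 8·x^4 + 6·x^3 - 2·x^2, leaving -3·x^4 + 10·x^3 + 17·x^2 + 3·x - 2
  leading term -3·x^4: subtract (-3·x)·g(x) = -3·x^4 + 12·x^3 + 9·x^2 - 3·x, leaving -2·x^3 + 8·x^2 + 6·x - 2
  leading term -2·x^3: subtract (-2)·g(x) = -2·x^3 + 8·x^2 + 6·x - 2, leaving 0
The remainder is 0, so f(x) = g(x) · h(x) with h(x) = -2·x^2 - 3·x - 2. Hence g | f, i.e. f ∈ (g).

Final answer: YES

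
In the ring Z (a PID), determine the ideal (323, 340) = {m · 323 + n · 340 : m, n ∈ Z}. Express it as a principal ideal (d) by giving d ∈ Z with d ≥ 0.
In the PID Z, (a, b) is generated by gcd(a, b). Compute gcd(340, 323) with the extended Euclidean algorithm, tracking rows (r, s, t) with s·340 + t·323 = r:
  row A: (340, 1, 0)   [1·340 + 0·323 = 340]
  row B: (323, 0, 1)   [0·340 + 1·323 = 323]
  340 = 1·323 + 17   → row C = row A − 1·row B = (17, 1, −1)   [check: 1·340 − 1·323 = 17]
  323 = 19·17 + 0   → remainder 0, stop. gcd = 17 (last nonzero row C).
So gcd(323, 340) = 17, with Bézout identity 1·340 − 1·323 = 17. Containment (⊇): the Bézout identity exhibits 17 as an element of (323, 340), giving (17) ⊆ (323, 340). Containment (⊆): since 17 | 323 and 17 | 340 (323 = 17·19, 340 = 17·20), every Z-linear combination of 323 and 340 is divisible by 17, so (323, 340) ⊆ (17). Therefore (323, 340) = (17), d = 17.

Final answer: (323, 340) = (17); d = 17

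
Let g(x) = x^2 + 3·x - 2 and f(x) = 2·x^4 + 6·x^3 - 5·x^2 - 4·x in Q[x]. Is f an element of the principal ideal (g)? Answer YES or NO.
NO

In Q[x] the ideal (g) consists of all multiples of g, so f ∈ (g) iff g | f, i.e. iff the remainder of f on division by g is 0. Divide f by g (g is monic, so eliminate the leading term of the running remainder at each step):
  leading term 2·x^4: subtract (2·x^2)·g(x) = 2·x^4 + 6·x^3 - 4·x^2, leaving -x^2 - 4·x
  leading term -x^2: subtract (-1)·g(x) = -x^2 - 3·x + 2, leaving -x - 2
The remainder r(x) = -x - 2 ≠ 0 (and deg r < deg g), so g ∤ f, i.e. f ∉ (g).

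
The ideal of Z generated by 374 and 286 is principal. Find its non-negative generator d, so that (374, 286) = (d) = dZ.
(374, 286) = (22); d = 22

In the PID Z, (a, b) is generated by gcd(a, b). Compute gcd(374, 286) with the extended Euclidean algorithm, tracking rows (r, s, t) with s·374 + t·286 = r:
  row A: (374, 1, 0)   [1·374 + 0·286 = 374]
  row B: (286, 0, 1)   [0·374 + 1·286 = 286]
  374 = 1·286 + 88   → row C = row A − 1·row B = (88, 1, −1)   [check: 1·374 − 1·286 = 88]
  286 = 3·88 + 22   → row D = row B − 3·row C = (22, −3, 4)   [check: −3·374 + 4·286 = 22]
  88 = 4·22 + 0   → remainder 0, stop. gcd = 22 (last nonzero row D).
So gcd(374, 286) = 22, with Bézout identity −3·374 + 4·286 = 22. Containment (⊇): the Bézout identity exhibits 22 as an element of (374, 286), giving (22) ⊆ (374, 286). Containment (⊆): since 22 | 374 and 22 | 286 (374 = 22·17, 286 = 22·13), every Z-linear combination of 374 and 286 is divisible by 22, so (374, 286) ⊆ (22). Therefore (374, 286) = (22), d = 22.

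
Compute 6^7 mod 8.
Use repeated squaring. Binary(7) = 111. Walk through the bits of the exponent 7 left-to-right: at each bit after the leading one, square the running value, then multiply by 6 if the bit is 1 (always reducing mod 8):
  bit 1 = 1 (leading): start with 6.
  bit 2 = 1: square 6^2 = 36 ≡ 4; bit is 1, so multiply 4·6 = 24 ≡ 0 (mod 8).
  bit 3 = 1: square 0^2 = 0; bit is 1, so multiply 0·6 = 0 (mod 8).
Final value: 6^7 ≡ 0 (mod 8).

Final answer: 0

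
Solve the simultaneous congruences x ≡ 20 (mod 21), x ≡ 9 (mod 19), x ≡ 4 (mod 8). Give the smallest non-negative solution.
The moduli 21, 19, 8 are pairwise coprime, so by the CRT there is a unique solution mod 21·19·8 = 3192.
Solve by successive substitution. Start with x ≡ 20 (mod 21).
  Combine with x ≡ 9 (mod 19): write x = 20 + 21·t and require 20 + 21·t ≡ 9 (mod 19), i.e. 21·t ≡ 9 − 20 ≡ 8 (mod 19). Since 21^(−1) ≡ 10 (mod 19) (21 ≡ 2 (mod 19)), t ≡ 10·8 ≡ 4 (mod 19). So x ≡ 20 + 21·4 = 104 (mod 399).
  Combine with x ≡ 4 (mod 8): write x = 104 + 399·t and require 104 + 399·t ≡ 4 (mod 8), i.e. 399·t ≡ 4 − 104 ≡ 4 (mod 8). Since 399^(−1) ≡ 7 (mod 8) (399 ≡ 7 (mod 8)), t ≡ 7·4 ≡ 4 (mod 8). So x ≡ 104 + 399·4 = 1700 (mod 3192).
Unique solution in [0, 3192): x = 1700.

Final answer: x ≡ 1700 (mod 3192); the representative in [0, 3192) is 1700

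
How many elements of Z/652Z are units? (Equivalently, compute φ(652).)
An element a ∈ Z/652Z is a unit iff gcd(a, 652) = 1, so the number of units is φ(652). φ is multiplicative, with φ(p^e) = p^e − p^(e−1). Factorise 652 = 2^2 · 163. Then
  φ(652) = (2^2 − 2^1) · (163 − 1) = 2 · 162 = 324.

Final answer: Z/652Z has φ(652) = 324 units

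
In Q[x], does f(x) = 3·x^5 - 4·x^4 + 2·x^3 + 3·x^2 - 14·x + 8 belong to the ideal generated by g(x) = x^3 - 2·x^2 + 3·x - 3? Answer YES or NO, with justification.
In Q[x] the ideal (g) consists of all multiples of g, so f ∈ (g) iff g | f, i.e. iff the remainder of f on division by g is 0. Divide f by g (g is monic, so eliminate the leading term of the running remainder at each step):
  leading term 3·x^5: subtract (3·x^2)·g(x) = 3·x^5 - 6·x^4 + 9·x^3 - 9·x^2, leaving 2·x^4 - 7·x^3 + 12·x^2 - 14·x + 8
  leading term 2·x^4: subtract (2·x)·g(x) = 2·x^4 - 4·x^3 + 6·x^2 - 6·x, leaving -3·x^3 + 6·x^2 - 8·x + 8
  leading term -3·x^3: subtract (-3)·g(x) = -3·x^3 + 6·x^2 - 9·x + 9, leaving x - 1
The remainder r(x) = x - 1 ≠ 0 (and deg r < deg g), so g ∤ f, i.e. f ∉ (g).

Final answer: NO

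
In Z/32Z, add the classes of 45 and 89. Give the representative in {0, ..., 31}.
6

Reduce the summands first: 45 ≡ 13, 89 ≡ 25 (mod 32), so 45 + 89 ≡ 13 + 25 (mod 32). 13 + 25 = 38; 38 = 1·32 + 6, so (45 + 89) mod 32 = 6.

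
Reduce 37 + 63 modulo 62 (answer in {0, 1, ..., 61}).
38

Reduce the summands first: 63 ≡ 1 (mod 62), so 37 + 63 ≡ 37 + 1 (mod 62). 37 + 1 = 38; 38 = 0·62 + 38, so (37 + 63) mod 62 = 38.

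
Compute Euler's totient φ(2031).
φ is multiplicative, with φ(p^e) = p^e − p^(e−1). Factorise 2031 = 3 · 677. Then
  φ(2031) = (3 − 1) · (677 − 1) = 2 · 676 = 1352.

Final answer: φ(2031) = 1352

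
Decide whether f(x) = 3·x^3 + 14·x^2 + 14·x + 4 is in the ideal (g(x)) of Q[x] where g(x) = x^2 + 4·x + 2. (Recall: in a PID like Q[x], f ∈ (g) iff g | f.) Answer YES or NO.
YES

In Q[x] the ideal (g) consists of all multiples of g, so f ∈ (g) iff g | f, i.e. iff the remainder of f on division by g is 0. Divide f by g (g is monic, so eliminate the leading term of the running remainder at each step):
  leading term 3·x^3: subtract (3·x)·g(x) = 3·x^3 + 12·x^2 + 6·x, leaving 2·x^2 + 8·x + 4
  leading term 2·x^2: subtract (2)·g(x) = 2·x^2 + 8·x + 4, leaving 0
The remainder is 0, so f(x) = g(x) · h(x) with h(x) = 3·x + 2. Hence g | f, i.e. f ∈ (g).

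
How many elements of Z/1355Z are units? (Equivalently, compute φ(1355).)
An element a ∈ Z/1355Z is a unit iff gcd(a, 1355) = 1, so the number of units is φ(1355). φ is multiplicative, with φ(p^e) = p^e − p^(e−1). Factorise 1355 = 5 · 271. Then
  φ(1355) = (5 − 1) · (271 − 1) = 4 · 270 = 1080.

Final answer: Z/1355Z has φ(1355) = 1080 units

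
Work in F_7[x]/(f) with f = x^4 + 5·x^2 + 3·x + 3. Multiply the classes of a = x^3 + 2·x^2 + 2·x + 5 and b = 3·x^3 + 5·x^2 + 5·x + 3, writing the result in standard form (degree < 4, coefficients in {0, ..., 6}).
a · b ≡ 2·x^3 + 4·x^2 + x + 4 (mod f(x))

Multiply as integer polynomials: a · b = 3·x^6 + 11·x^5 + 21·x^4 + 38·x^3 + 41·x^2 + 31·x + 15. Reducing coefficients mod 7: a · b ≡ 3·x^6 + 4·x^5 + 3·x^3 + 6·x^2 + 3·x + 1. Now divide by f(x) = x^4 + 5·x^2 + 3·x + 3 in F_7[x], eliminating the leading term at each step:
  leading term 3·x^6: subtract (3·x^2)·f(x) = 3·x^6 + x^4 + 2·x^3 + 2·x^2, leaving 4·x^5 + 6·x^4 + x^3 + 4·x^2 + 3·x + 1 (coefficients mod 7)
  leading term 4·x^5: subtract (4·x)·f(x) = 4·x^5 + 6·x^3 + 5·x^2 + 5·x, leaving 6·x^4 + 2·x^3 + 6·x^2 + 5·x + 1 (coefficients mod 7)
  leading term 6·x^4: subtract (6)·f(x) = 6·x^4 + 2·x^2 + 4·x + 4, leaving 2·x^3 + 4·x^2 + x + 4 (coefficients mod 7)
The degree is now < 4, so this is the remainder. Hence a · b ≡ 2·x^3 + 4·x^2 + x + 4 in F_7[x]/(f).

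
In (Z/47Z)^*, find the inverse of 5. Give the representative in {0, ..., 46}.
5^(−1) ≡ 19 (mod 47)

Apply the extended Euclidean algorithm to (47, 5), tracking rows (r, s, t) with s·47 + t·5 = r. Each division r_prev = q·r_cur + r_new produces the new row as (previous row) − q·(current row):
  row A: (47, 1, 0)   [1·47 + 0·5 = 47]
  row B: (5, 0, 1)   [0·47 + 1·5 = 5]
  47 = 9·5 + 2   → row C = row A − 9·row B = (2, 1, −9)   [check: 1·47 − 9·5 = 2]
  5 = 2·2 + 1   → row D = row B − 2·row C = (1, −2, 19)   [check: −2·47 + 19·5 = 1]
  2 = 2·1 + 0   → remainder 0, stop. gcd = 1 (last nonzero row D).
The gcd is 1, so 5 is invertible mod 47. The last nonzero row gives −2·47 + 19·5 = 1, so t = 19. So 5^(−1) ≡ 19 (mod 47). Verify: 5 · 19 = 95 ≡ 1 (mod 47). ✓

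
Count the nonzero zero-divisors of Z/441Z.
Z/441Z has 188 nonzero zero-divisors

In Z/441Z each nonzero element is either a unit (gcd with 441 is 1) or a zero-divisor (gcd > 1). The number of units is φ(441): factorise 441 = 3^2 · 7^2, so φ(441) = (3^2 − 3^1) · (7^2 − 7^1) = 6 · 42 = 252. The nonzero elements number 441 − 1 = 440. Hence the nonzero zero-divisors number 440 − 252 = 188.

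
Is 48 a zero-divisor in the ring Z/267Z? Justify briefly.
YES

gcd(48, 267) = 3 > 1, so 48 is not a unit in Z/267Z. In Z/nZ every nonzero non-unit is a zero-divisor: explicitly, take b = 267/gcd = 89 ≠ 0 (mod 267); then 48·89 = 4272 = 16·267, i.e. 48·89 ≡ 0 (mod 267). So 48 is a zero-divisor.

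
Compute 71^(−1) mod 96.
71^(−1) ≡ 23 (mod 96)

Apply the extended Euclidean algorithm to (96, 71), tracking rows (r, s, t) with s·96 + t·71 = r. Each division r_prev = q·r_cur + r_new produces the new row as (previous row) − q·(current row):
  row A: (96, 1, 0)   [1·96 + 0·71 = 96]
  row B: (71, 0, 1)   [0·96 + 1·71 = 71]
  96 = 1·71 + 25   → row C = row A − 1·row B = (25, 1, −1)   [check: 1·96 − 1·71 = 25]
  71 = 2·25 + 21   → row D = row B − 2·row C = (21, −2, 3)   [check: −2·96 + 3·71 = 21]
  25 = 1·21 + 4   → row E = row C − 1·row D = (4, 3, −4)   [check: 3·96 − 4·71 = 4]
  21 = 5·4 + 1   → row F = row D − 5·row E = (1, −17, 23)   [check: −17·96 + 23·71 = 1]
  4 = 4·1 + 0   → remainder 0, stop. gcd = 1 (last nonzero row F).
The gcd is 1, so 71 is invertible mod 96. The last nonzero row gives −17·96 + 23·71 = 1, so t = 23. So 71^(−1) ≡ 23 (mod 96). Verify: 71 · 23 = 1633 ≡ 1 (mod 96). ✓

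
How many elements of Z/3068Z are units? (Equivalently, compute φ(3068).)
An element a ∈ Z/3068Z is a unit iff gcd(a, 3068) = 1, so the number of units is φ(3068). φ is multiplicative, with φ(p^e) = p^e − p^(e−1). Factorise 3068 = 2^2 · 13 · 59. Then
  φ(3068) = (2^2 − 2^1) · (13 − 1) · (59 − 1) = 2 · 12 · 58 = 1392.

Final answer: Z/3068Z has φ(3068) = 1392 units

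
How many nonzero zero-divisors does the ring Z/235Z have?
Z/235Z has 50 nonzero zero-divisors

In Z/235Z each nonzero element is either a unit (gcd with 235 is 1) or a zero-divisor (gcd > 1). The number of units is φ(235): factorise 235 = 5 · 47, so φ(235) = (5 − 1) · (47 − 1) = 4 · 46 = 184. The nonzero elements number 235 − 1 = 234. Hence the nonzero zero-divisors number 234 − 184 = 50.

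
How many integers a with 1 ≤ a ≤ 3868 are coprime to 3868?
1932

The number of a ∈ {1, ..., 3868} with gcd(a, 3868) = 1 is by definition Euler's totient φ(3868). φ is multiplicative, with φ(p^e) = p^e − p^(e−1). Factorise 3868 = 2^2 · 967. Then
  φ(3868) = (2^2 − 2^1) · (967 − 1) = 2 · 966 = 1932.
So there are 1932 such integers.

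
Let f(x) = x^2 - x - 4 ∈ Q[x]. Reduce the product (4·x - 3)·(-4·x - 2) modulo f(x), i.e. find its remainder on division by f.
a · b ≡ -12·x - 58 (mod f(x))

First multiply in Q[x] without reducing: a · b = -16·x^2 + 4·x + 6. Now divide by f(x) = x^2 - x - 4, eliminating the leading term at each step:
  leading term -16·x^2: subtract (-16)·f(x) = -16·x^2 + 16·x + 64, leaving -12·x - 58
The degree is now < 2, so this is the remainder. Hence a · b ≡ -12·x - 58 in Q[x]/(f).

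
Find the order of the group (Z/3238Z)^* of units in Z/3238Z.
|(Z/3238Z)^*| = 1618

(Z/3238Z)^* consists of the classes a with gcd(a, 3238) = 1, so its order is φ(3238). φ is multiplicative, with φ(p^e) = p^e − p^(e−1). Factorise 3238 = 2 · 1619. Then
  φ(3238) = (2 − 1) · (1619 − 1) = 1 · 1618 = 1618.
Thus |(Z/3238Z)^*| = 1618.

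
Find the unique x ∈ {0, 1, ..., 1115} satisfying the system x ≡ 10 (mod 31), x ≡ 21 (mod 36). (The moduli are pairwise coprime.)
The moduli 31, 36 are pairwise coprime, so by the CRT there is a unique solution mod 31·36 = 1116.
Solve by successive substitution. Start with x ≡ 10 (mod 31).
  Combine with x ≡ 21 (mod 36): write x = 10 + 31·t and require 10 + 31·t ≡ 21 (mod 36), i.e. 31·t ≡ 21 − 10 ≡ 11 (mod 36). Since 31^(−1) ≡ 7 (mod 36), t ≡ 7·11 ≡ 5 (mod 36). So x ≡ 10 + 31·5 = 165 (mod 1116).
Unique solution in [0, 1116): x = 165.

Final answer: x ≡ 165 (mod 1116); the representative in [0, 1116) is 165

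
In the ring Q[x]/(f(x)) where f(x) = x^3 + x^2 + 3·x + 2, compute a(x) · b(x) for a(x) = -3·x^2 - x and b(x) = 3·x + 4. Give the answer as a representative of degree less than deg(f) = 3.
First multiply in Q[x] without reducing: a · b = -9·x^3 - 15·x^2 - 4·x. Now divide by f(x) = x^3 + x^2 + 3·x + 2, eliminating the leading term at each step:
  leading term -9·x^3: subtract (-9)·f(x) = -9·x^3 - 9·x^2 - 27·x - 18, leaving -6·x^2 + 23·x + 18
The degree is now < 3, so this is the remainder. Hence a · b ≡ -6·x^2 + 23·x + 18 in Q[x]/(f).

Final answer: a · b ≡ -6·x^2 + 23·x + 18 (mod f(x))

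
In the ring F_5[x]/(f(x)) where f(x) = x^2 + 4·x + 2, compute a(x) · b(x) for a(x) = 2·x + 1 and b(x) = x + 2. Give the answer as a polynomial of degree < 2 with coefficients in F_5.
Multiply as integer polynomials: a · b = 2·x^2 + 5·x + 2. Reducing coefficients mod 5: a · b ≡ 2·x^2 + 2. Now divide by f(x) = x^2 + 4·x + 2 in F_5[x], eliminating the leading term at each step:
  leading term 2·x^2: subtract (2)·f(x) = 2·x^2 + 3·x + 4, leaving 2·x + 3 (coefficients mod 5)
The degree is now < 2, so this is the remainder. Hence a · b ≡ 2·x + 3 in F_5[x]/(f).

Final answer: a · b ≡ 2·x + 3 (mod f(x))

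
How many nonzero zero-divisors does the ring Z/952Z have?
In Z/952Z each nonzero element is either a unit (gcd with 952 is 1) or a zero-divisor (gcd > 1). The number of units is φ(952): factorise 952 = 2^3 · 7 · 17, so φ(952) = (2^3 − 2^2) · (7 − 1) · (17 − 1) = 4 · 6 · 16 = 384. The nonzero elements number 952 − 1 = 951. Hence the nonzero zero-divisors number 951 − 384 = 567.

Final answer: Z/952Z has 567 nonzero zero-divisors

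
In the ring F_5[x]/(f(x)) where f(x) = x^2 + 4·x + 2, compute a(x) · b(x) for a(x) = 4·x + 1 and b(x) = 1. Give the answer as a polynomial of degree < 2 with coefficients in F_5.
Multiply as integer polynomials: a · b = 4·x + 1. Reducing coefficients mod 5: a · b ≡ 4·x + 1. This already has degree < 2, so no reduction by f is needed. Hence a · b ≡ 4·x + 1 in F_5[x]/(f).

Final answer: a · b ≡ 4·x + 1 (mod f(x))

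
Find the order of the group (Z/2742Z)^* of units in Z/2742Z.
(Z/2742Z)^* consists of the classes a with gcd(a, 2742) = 1, so its order is φ(2742). φ is multiplicative, with φ(p^e) = p^e − p^(e−1). Factorise 2742 = 2 · 3 · 457. Then
  φ(2742) = (2 − 1) · (3 − 1) · (457 − 1) = 1 · 2 · 456 = 912.
Thus |(Z/2742Z)^*| = 912.

Final answer: |(Z/2742Z)^*| = 912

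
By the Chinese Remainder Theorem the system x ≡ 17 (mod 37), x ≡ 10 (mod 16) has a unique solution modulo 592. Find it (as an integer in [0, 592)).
x ≡ 202 (mod 592); the representative in [0, 592) is 202

The moduli 37, 16 are pairwise coprime, so by the CRT there is a unique solution mod 37·16 = 592.
Solve by successive substitution. Start with x ≡ 17 (mod 37).
  Combine with x ≡ 10 (mod 16): write x = 17 + 37·t and require 17 + 37·t ≡ 10 (mod 16), i.e. 37·t ≡ 10 − 17 ≡ 9 (mod 16). Since 37^(−1) ≡ 13 (mod 16) (37 ≡ 5 (mod 16)), t ≡ 13·9 ≡ 5 (mod 16). So x ≡ 17 + 37·5 = 202 (mod 592).
Unique solution in [0, 592): x = 202.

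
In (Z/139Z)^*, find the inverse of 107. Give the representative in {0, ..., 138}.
Apply the extended Euclidean algorithm to (139, 107), tracking rows (r, s, t) with s·139 + t·107 = r. Each division r_prev = q·r_cur + r_new produces the new row as (previous row) − q·(current row):
  row A: (139, 1, 0)   [1·139 + 0·107 = 139]
  row B: (107, 0, 1)   [0·139 + 1·107 = 107]
  139 = 1·107 + 32   → row C = row A − 1·row B = (32, 1, −1)   [check: 1·139 − 1·107 = 32]
  107 = 3·32 + 11   → row D = row B − 3·row C = (11, −3, 4)   [check: −3·139 + 4·107 = 11]
  32 = 2·11 + 10   → row E = row C − 2·row D = (10, 7, −9)   [check: 7·139 − 9·107 = 10]
  11 = 1·10 + 1   → row F = row D − 1·row E = (1, −10, 13)   [check: −10·139 + 13·107 = 1]
  10 = 10·1 + 0   → remainder 0, stop. gcd = 1 (last nonzero row F).
The gcd is 1, so 107 is invertible mod 139. The last nonzero row gives −10·139 + 13·107 = 1, so t = 13. So 107^(−1) ≡ 13 (mod 139). Verify: 107 · 13 = 1391 ≡ 1 (mod 139). ✓

Final answer: 107^(−1) ≡ 13 (mod 139)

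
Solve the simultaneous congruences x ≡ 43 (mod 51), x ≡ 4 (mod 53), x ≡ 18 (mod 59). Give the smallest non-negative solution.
The moduli 51, 53, 59 are pairwise coprime, so by the CRT there is a unique solution mod 51·53·59 = 159477.
Solve by successive substitution. Start with x ≡ 43 (mod 51).
  Combine with x ≡ 4 (mod 53): write x = 43 + 51·t and require 43 + 51·t ≡ 4 (mod 53), i.e. 51·t ≡ 4 − 43 ≡ 14 (mod 53). Since 51^(−1) ≡ 26 (mod 53), t ≡ 26·14 ≡ 46 (mod 53). So x ≡ 43 + 51·46 = 2389 (mod 2703).
  Combine with x ≡ 18 (mod 59): write x = 2389 + 2703·t and require 2389 + 2703·t ≡ 18 (mod 59), i.e. 2703·t ≡ 18 − 2389 ≡ 48 (mod 59). Since 2703^(−1) ≡ 16 (mod 59) (2703 ≡ 48 (mod 59)), t ≡ 16·48 ≡ 1 (mod 59). So x ≡ 2389 + 2703·1 = 5092 (mod 159477).
Unique solution in [0, 159477): x = 5092.

Final answer: x ≡ 5092 (mod 159477); the representative in [0, 159477) is 5092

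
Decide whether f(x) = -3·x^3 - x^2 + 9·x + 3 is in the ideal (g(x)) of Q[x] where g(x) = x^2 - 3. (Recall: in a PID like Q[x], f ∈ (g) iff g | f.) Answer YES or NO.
YES

In Q[x] the ideal (g) consists of all multiples of g, so f ∈ (g) iff g | f, i.e. iff the remainder of f on division by g is 0. Divide f by g (g is monic, so eliminate the leading term of the running remainder at each step):
  leading term -3·x^3: subtract (-3·x)·g(x) = -3·x^3 + 9·x, leaving 3 - x^2
  leading term -x^2: subtract (-1)·g(x) = 3 - x^2, leaving 0
The remainder is 0, so f(x) = g(x) · h(x) with h(x) = -3·x - 1. Hence g | f, i.e. f ∈ (g).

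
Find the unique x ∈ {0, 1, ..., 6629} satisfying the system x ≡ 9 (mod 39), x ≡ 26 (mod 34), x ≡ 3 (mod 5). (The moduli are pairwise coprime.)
The moduli 39, 34, 5 are pairwise coprime, so by the CRT there is a unique solution mod 39·34·5 = 6630.
Solve by successive substitution. Start with x ≡ 9 (mod 39).
  Combine with x ≡ 26 (mod 34): write x = 9 + 39·t and require 9 + 39·t ≡ 26 (mod 34), i.e. 39·t ≡ 26 − 9 ≡ 17 (mod 34). Since 39^(−1) ≡ 7 (mod 34) (39 ≡ 5 (mod 34)), t ≡ 7·17 ≡ 17 (mod 34). So x ≡ 9 + 39·17 = 672 (mod 1326).
  Combine with x ≡ 3 (mod 5): write x = 672 + 1326·t and require 672 + 1326·t ≡ 3 (mod 5), i.e. 1326·t ≡ 3 − 672 ≡ 1 (mod 5). Since 1326^(−1) ≡ 1 (mod 5) (1326 ≡ 1 (mod 5)), t ≡ 1·1 ≡ 1 (mod 5). So x ≡ 672 + 1326·1 = 1998 (mod 6630).
Unique solution in [0, 6630): x = 1998.

Final answer: x ≡ 1998 (mod 6630); the representative in [0, 6630) is 1998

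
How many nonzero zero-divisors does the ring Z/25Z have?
In Z/25Z each nonzero element is either a unit (gcd with 25 is 1) or a zero-divisor (gcd > 1). The number of units is φ(25): factorise 25 = 5^2, so φ(25) = (5^2 − 5^1) = 20 = 20. The nonzero elements number 25 − 1 = 24. Hence the nonzero zero-divisors number 24 − 20 = 4.

Final answer: Z/25Z has 4 nonzero zero-divisors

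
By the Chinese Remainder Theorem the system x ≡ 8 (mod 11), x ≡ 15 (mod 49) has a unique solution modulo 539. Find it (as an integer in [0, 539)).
x ≡ 162 (mod 539); the representative in [0, 539) is 162

The moduli 11, 49 are pairwise coprime, so by the CRT there is a unique solution mod 11·49 = 539.
Solve by successive substitution. Start with x ≡ 8 (mod 11).
  Combine with x ≡ 15 (mod 49): write x = 8 + 11·t and require 8 + 11·t ≡ 15 (mod 49), i.e. 11·t ≡ 15 − 8 ≡ 7 (mod 49). Since 11^(−1) ≡ 9 (mod 49), t ≡ 9·7 ≡ 14 (mod 49). So x ≡ 8 + 11·14 = 162 (mod 539).
Unique solution in [0, 539): x = 162.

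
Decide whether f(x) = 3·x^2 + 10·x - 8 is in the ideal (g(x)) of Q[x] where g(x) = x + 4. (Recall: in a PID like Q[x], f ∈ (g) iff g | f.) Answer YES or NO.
In Q[x] the ideal (g) consists of all multiples of g, so f ∈ (g) iff g | f, i.e. iff the remainder of f on division by g is 0. Divide f by g (g is monic, so eliminate the leading term of the running remainder at each step):
  leading term 3·x^2: subtract (3·x)·g(x) = 3·x^2 + 12·x, leaving -2·x - 8
  leading term -2·x: subtract (-2)·g(x) = -2·x - 8, leaving 0
The remainder is 0, so f(x) = g(x) · h(x) with h(x) = 3·x - 2. Hence g | f, i.e. f ∈ (g).

Final answer: YES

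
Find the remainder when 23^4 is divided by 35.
16

Use repeated squaring. Binary(4) = 100. Walk through the bits of the exponent 4 left-to-right: at each bit after the leading one, square the running value, then multiply by 23 if the bit is 1 (always reducing mod 35):
  bit 1 = 1 (leading): start with 23.
  bit 2 = 0: square 23^2 = 529 ≡ 4 (mod 35).
  bit 3 = 0: square 4^2 = 16 (mod 35).
Final value: 23^4 ≡ 16 (mod 35).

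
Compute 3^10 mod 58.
Use repeated squaring. Binary(10) = 1010. Walk through the bits of the exponent 10 left-to-right: at each bit after the leading one, square the running value, then multiply by 3 if the bit is 1 (always reducing mod 58):
  bit 1 = 1 (leading): start with 3.
  bit 2 = 0: square 3^2 = 9 (mod 58).
  bit 3 = 1: square 9^2 = 81 ≡ 23; bit is 1, so multiply 23·3 = 69 ≡ 11 (mod 58).
  bit 4 = 0: square 11^2 = 121 ≡ 5 (mod 58).
Final value: 3^10 ≡ 5 (mod 58).

Final answer: 5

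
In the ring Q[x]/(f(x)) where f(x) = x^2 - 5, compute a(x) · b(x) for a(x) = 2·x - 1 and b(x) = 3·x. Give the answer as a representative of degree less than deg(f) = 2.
a · b ≡ 30 - 3·x (mod f(x))

First multiply in Q[x] without reducing: a · b = 6·x^2 - 3·x. Now divide by f(x) = x^2 - 5, eliminating the leading term at each step:
  leading term 6·x^2: subtract (6)·f(x) = 6·x^2 - 30, leaving 30 - 3·x
The degree is now < 2, so this is the remainder. Hence a · b ≡ 30 - 3·x in Q[x]/(f).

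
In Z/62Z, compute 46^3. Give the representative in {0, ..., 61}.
58

Use repeated squaring. Binary(3) = 11. Walk through the bits of the exponent 3 left-to-right: at each bit after the leading one, square the running value, then multiply by 46 if the bit is 1 (always reducing mod 62):
  bit 1 = 1 (leading): start with 46.
  bit 2 = 1: square 46^2 = 2116 ≡ 8; bit is 1, so multiply 8·46 = 368 ≡ 58 (mod 62).
Final value: 46^3 ≡ 58 (mod 62).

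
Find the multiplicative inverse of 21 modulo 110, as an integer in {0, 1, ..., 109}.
21^(−1) ≡ 21 (mod 110)

Apply the extended Euclidean algorithm to (110, 21), tracking rows (r, s, t) with s·110 + t·21 = r. Each division r_prev = q·r_cur + r_new produces the new row as (previous row) − q·(current row):
  row A: (110, 1, 0)   [1·110 + 0·21 = 110]
  row B: (21, 0, 1)   [0·110 + 1·21 = 21]
  110 = 5·21 + 5   → row C = row A − 5·row B = (5, 1, −5)   [check: 1·110 − 5·21 = 5]
  21 = 4·5 + 1   → row D = row B − 4·row C = (1, −4, 21)   [check: −4·110 + 21·21 = 1]
  5 = 5·1 + 0   → remainder 0, stop. gcd = 1 (last nonzero row D).
The gcd is 1, so 21 is invertible mod 110. The last nonzero row gives −4·110 + 21·21 = 1, so t = 21. So 21^(−1) ≡ 21 (mod 110). Verify: 21 · 21 = 441 ≡ 1 (mod 110). ✓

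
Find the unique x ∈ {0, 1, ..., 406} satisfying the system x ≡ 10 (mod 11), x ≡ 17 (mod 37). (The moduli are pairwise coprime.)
The moduli 11, 37 are pairwise coprime, so by the CRT there is a unique solution mod 11·37 = 407.
Solve by successive substitution. Start with x ≡ 10 (mod 11).
  Combine with x ≡ 17 (mod 37): write x = 10 + 11·t and require 10 + 11·t ≡ 17 (mod 37), i.e. 11·t ≡ 17 − 10 ≡ 7 (mod 37). Since 11^(−1) ≡ 27 (mod 37), t ≡ 27·7 ≡ 4 (mod 37). So x ≡ 10 + 11·4 = 54 (mod 407).
Unique solution in [0, 407): x = 54.

Final answer: x ≡ 54 (mod 407); the representative in [0, 407) is 54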